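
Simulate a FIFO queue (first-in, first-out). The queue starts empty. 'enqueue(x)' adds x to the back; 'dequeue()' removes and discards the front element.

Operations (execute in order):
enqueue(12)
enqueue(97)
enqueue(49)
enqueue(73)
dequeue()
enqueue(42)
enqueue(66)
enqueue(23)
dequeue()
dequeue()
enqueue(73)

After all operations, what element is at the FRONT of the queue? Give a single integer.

enqueue(12): queue = [12]
enqueue(97): queue = [12, 97]
enqueue(49): queue = [12, 97, 49]
enqueue(73): queue = [12, 97, 49, 73]
dequeue(): queue = [97, 49, 73]
enqueue(42): queue = [97, 49, 73, 42]
enqueue(66): queue = [97, 49, 73, 42, 66]
enqueue(23): queue = [97, 49, 73, 42, 66, 23]
dequeue(): queue = [49, 73, 42, 66, 23]
dequeue(): queue = [73, 42, 66, 23]
enqueue(73): queue = [73, 42, 66, 23, 73]

Answer: 73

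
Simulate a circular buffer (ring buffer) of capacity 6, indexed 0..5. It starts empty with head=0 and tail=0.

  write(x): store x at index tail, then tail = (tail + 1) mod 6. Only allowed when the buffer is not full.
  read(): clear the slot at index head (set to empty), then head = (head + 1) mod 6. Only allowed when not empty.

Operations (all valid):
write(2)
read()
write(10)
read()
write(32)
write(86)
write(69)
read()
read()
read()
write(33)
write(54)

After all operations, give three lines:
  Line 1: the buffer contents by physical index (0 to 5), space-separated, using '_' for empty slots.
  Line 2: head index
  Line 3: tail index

Answer: 54 _ _ _ _ 33
5
1

Derivation:
write(2): buf=[2 _ _ _ _ _], head=0, tail=1, size=1
read(): buf=[_ _ _ _ _ _], head=1, tail=1, size=0
write(10): buf=[_ 10 _ _ _ _], head=1, tail=2, size=1
read(): buf=[_ _ _ _ _ _], head=2, tail=2, size=0
write(32): buf=[_ _ 32 _ _ _], head=2, tail=3, size=1
write(86): buf=[_ _ 32 86 _ _], head=2, tail=4, size=2
write(69): buf=[_ _ 32 86 69 _], head=2, tail=5, size=3
read(): buf=[_ _ _ 86 69 _], head=3, tail=5, size=2
read(): buf=[_ _ _ _ 69 _], head=4, tail=5, size=1
read(): buf=[_ _ _ _ _ _], head=5, tail=5, size=0
write(33): buf=[_ _ _ _ _ 33], head=5, tail=0, size=1
write(54): buf=[54 _ _ _ _ 33], head=5, tail=1, size=2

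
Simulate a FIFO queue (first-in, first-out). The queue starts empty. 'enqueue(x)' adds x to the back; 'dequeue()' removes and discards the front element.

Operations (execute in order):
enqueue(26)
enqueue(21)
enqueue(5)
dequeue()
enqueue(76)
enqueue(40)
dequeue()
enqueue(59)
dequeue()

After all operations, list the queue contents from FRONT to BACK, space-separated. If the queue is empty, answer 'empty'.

enqueue(26): [26]
enqueue(21): [26, 21]
enqueue(5): [26, 21, 5]
dequeue(): [21, 5]
enqueue(76): [21, 5, 76]
enqueue(40): [21, 5, 76, 40]
dequeue(): [5, 76, 40]
enqueue(59): [5, 76, 40, 59]
dequeue(): [76, 40, 59]

Answer: 76 40 59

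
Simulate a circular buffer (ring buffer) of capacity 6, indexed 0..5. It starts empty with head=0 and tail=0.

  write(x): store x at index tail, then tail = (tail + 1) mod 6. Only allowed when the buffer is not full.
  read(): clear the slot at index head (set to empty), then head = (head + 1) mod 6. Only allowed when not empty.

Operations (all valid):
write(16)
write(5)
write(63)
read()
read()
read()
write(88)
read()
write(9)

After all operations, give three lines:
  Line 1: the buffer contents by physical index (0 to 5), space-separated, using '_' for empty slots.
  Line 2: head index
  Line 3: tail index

write(16): buf=[16 _ _ _ _ _], head=0, tail=1, size=1
write(5): buf=[16 5 _ _ _ _], head=0, tail=2, size=2
write(63): buf=[16 5 63 _ _ _], head=0, tail=3, size=3
read(): buf=[_ 5 63 _ _ _], head=1, tail=3, size=2
read(): buf=[_ _ 63 _ _ _], head=2, tail=3, size=1
read(): buf=[_ _ _ _ _ _], head=3, tail=3, size=0
write(88): buf=[_ _ _ 88 _ _], head=3, tail=4, size=1
read(): buf=[_ _ _ _ _ _], head=4, tail=4, size=0
write(9): buf=[_ _ _ _ 9 _], head=4, tail=5, size=1

Answer: _ _ _ _ 9 _
4
5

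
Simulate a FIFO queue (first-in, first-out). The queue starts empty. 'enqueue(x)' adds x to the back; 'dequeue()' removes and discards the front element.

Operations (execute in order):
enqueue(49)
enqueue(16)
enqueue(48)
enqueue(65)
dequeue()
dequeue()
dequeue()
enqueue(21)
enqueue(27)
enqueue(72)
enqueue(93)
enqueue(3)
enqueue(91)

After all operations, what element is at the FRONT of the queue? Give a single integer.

Answer: 65

Derivation:
enqueue(49): queue = [49]
enqueue(16): queue = [49, 16]
enqueue(48): queue = [49, 16, 48]
enqueue(65): queue = [49, 16, 48, 65]
dequeue(): queue = [16, 48, 65]
dequeue(): queue = [48, 65]
dequeue(): queue = [65]
enqueue(21): queue = [65, 21]
enqueue(27): queue = [65, 21, 27]
enqueue(72): queue = [65, 21, 27, 72]
enqueue(93): queue = [65, 21, 27, 72, 93]
enqueue(3): queue = [65, 21, 27, 72, 93, 3]
enqueue(91): queue = [65, 21, 27, 72, 93, 3, 91]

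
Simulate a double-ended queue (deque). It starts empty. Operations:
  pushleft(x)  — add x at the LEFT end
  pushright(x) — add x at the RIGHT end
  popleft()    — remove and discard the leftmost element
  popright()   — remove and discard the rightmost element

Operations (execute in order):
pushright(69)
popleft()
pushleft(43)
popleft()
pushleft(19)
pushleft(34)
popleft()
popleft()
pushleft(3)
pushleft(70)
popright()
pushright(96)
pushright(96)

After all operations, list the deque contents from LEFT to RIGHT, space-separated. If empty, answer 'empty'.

pushright(69): [69]
popleft(): []
pushleft(43): [43]
popleft(): []
pushleft(19): [19]
pushleft(34): [34, 19]
popleft(): [19]
popleft(): []
pushleft(3): [3]
pushleft(70): [70, 3]
popright(): [70]
pushright(96): [70, 96]
pushright(96): [70, 96, 96]

Answer: 70 96 96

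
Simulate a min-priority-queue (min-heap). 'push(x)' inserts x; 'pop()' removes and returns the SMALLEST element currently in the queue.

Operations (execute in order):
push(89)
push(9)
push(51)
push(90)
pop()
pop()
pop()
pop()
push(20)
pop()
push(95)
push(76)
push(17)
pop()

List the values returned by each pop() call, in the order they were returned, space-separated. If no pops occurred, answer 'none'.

Answer: 9 51 89 90 20 17

Derivation:
push(89): heap contents = [89]
push(9): heap contents = [9, 89]
push(51): heap contents = [9, 51, 89]
push(90): heap contents = [9, 51, 89, 90]
pop() → 9: heap contents = [51, 89, 90]
pop() → 51: heap contents = [89, 90]
pop() → 89: heap contents = [90]
pop() → 90: heap contents = []
push(20): heap contents = [20]
pop() → 20: heap contents = []
push(95): heap contents = [95]
push(76): heap contents = [76, 95]
push(17): heap contents = [17, 76, 95]
pop() → 17: heap contents = [76, 95]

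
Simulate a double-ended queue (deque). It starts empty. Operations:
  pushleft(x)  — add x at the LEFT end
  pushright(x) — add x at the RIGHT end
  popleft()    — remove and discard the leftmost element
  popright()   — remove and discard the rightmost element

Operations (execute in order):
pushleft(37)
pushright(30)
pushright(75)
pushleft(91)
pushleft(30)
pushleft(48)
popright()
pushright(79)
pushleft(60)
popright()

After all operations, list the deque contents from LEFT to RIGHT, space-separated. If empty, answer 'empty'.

Answer: 60 48 30 91 37 30

Derivation:
pushleft(37): [37]
pushright(30): [37, 30]
pushright(75): [37, 30, 75]
pushleft(91): [91, 37, 30, 75]
pushleft(30): [30, 91, 37, 30, 75]
pushleft(48): [48, 30, 91, 37, 30, 75]
popright(): [48, 30, 91, 37, 30]
pushright(79): [48, 30, 91, 37, 30, 79]
pushleft(60): [60, 48, 30, 91, 37, 30, 79]
popright(): [60, 48, 30, 91, 37, 30]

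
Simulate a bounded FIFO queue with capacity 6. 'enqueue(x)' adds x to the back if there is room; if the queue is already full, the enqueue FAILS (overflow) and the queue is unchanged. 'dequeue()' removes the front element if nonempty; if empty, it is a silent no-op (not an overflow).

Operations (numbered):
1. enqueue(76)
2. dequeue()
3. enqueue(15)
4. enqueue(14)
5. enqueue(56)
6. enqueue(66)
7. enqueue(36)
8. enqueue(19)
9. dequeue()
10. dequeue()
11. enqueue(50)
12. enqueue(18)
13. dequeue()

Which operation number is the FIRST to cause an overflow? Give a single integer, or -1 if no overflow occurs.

Answer: -1

Derivation:
1. enqueue(76): size=1
2. dequeue(): size=0
3. enqueue(15): size=1
4. enqueue(14): size=2
5. enqueue(56): size=3
6. enqueue(66): size=4
7. enqueue(36): size=5
8. enqueue(19): size=6
9. dequeue(): size=5
10. dequeue(): size=4
11. enqueue(50): size=5
12. enqueue(18): size=6
13. dequeue(): size=5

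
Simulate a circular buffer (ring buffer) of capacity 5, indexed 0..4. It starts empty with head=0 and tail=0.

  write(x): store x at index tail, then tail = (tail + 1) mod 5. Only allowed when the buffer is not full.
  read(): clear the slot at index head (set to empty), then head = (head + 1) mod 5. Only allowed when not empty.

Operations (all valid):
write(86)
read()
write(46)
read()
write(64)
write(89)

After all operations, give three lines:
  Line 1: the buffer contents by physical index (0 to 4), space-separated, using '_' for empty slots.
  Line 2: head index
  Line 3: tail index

Answer: _ _ 64 89 _
2
4

Derivation:
write(86): buf=[86 _ _ _ _], head=0, tail=1, size=1
read(): buf=[_ _ _ _ _], head=1, tail=1, size=0
write(46): buf=[_ 46 _ _ _], head=1, tail=2, size=1
read(): buf=[_ _ _ _ _], head=2, tail=2, size=0
write(64): buf=[_ _ 64 _ _], head=2, tail=3, size=1
write(89): buf=[_ _ 64 89 _], head=2, tail=4, size=2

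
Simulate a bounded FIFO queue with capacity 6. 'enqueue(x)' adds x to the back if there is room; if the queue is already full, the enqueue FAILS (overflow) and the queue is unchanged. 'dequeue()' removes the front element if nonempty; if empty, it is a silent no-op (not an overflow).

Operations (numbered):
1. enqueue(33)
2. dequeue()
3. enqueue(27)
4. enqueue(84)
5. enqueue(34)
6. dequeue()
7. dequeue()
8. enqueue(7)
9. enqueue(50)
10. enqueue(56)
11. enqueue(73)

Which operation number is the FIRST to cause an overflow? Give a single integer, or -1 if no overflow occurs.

Answer: -1

Derivation:
1. enqueue(33): size=1
2. dequeue(): size=0
3. enqueue(27): size=1
4. enqueue(84): size=2
5. enqueue(34): size=3
6. dequeue(): size=2
7. dequeue(): size=1
8. enqueue(7): size=2
9. enqueue(50): size=3
10. enqueue(56): size=4
11. enqueue(73): size=5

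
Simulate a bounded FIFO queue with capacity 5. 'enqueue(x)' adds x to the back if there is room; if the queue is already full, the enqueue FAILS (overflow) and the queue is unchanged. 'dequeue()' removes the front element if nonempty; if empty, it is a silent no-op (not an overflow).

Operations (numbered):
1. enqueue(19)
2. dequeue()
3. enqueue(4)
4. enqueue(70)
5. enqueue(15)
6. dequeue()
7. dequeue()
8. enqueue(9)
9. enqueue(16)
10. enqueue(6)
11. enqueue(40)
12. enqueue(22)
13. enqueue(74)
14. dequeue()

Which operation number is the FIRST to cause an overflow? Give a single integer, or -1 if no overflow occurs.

Answer: 12

Derivation:
1. enqueue(19): size=1
2. dequeue(): size=0
3. enqueue(4): size=1
4. enqueue(70): size=2
5. enqueue(15): size=3
6. dequeue(): size=2
7. dequeue(): size=1
8. enqueue(9): size=2
9. enqueue(16): size=3
10. enqueue(6): size=4
11. enqueue(40): size=5
12. enqueue(22): size=5=cap → OVERFLOW (fail)
13. enqueue(74): size=5=cap → OVERFLOW (fail)
14. dequeue(): size=4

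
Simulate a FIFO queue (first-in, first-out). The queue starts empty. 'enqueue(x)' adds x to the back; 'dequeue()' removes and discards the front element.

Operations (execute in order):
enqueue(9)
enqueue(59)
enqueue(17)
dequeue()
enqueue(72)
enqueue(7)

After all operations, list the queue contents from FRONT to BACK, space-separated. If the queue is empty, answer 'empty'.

enqueue(9): [9]
enqueue(59): [9, 59]
enqueue(17): [9, 59, 17]
dequeue(): [59, 17]
enqueue(72): [59, 17, 72]
enqueue(7): [59, 17, 72, 7]

Answer: 59 17 72 7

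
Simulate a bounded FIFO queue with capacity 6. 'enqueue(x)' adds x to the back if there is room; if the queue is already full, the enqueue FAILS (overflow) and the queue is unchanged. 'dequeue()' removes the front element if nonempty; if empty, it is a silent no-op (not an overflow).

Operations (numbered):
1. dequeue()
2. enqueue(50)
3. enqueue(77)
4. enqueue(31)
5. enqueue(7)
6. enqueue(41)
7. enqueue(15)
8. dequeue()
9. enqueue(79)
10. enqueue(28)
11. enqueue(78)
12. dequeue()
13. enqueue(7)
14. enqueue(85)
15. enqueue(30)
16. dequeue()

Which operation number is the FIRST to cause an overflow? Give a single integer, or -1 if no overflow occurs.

Answer: 10

Derivation:
1. dequeue(): empty, no-op, size=0
2. enqueue(50): size=1
3. enqueue(77): size=2
4. enqueue(31): size=3
5. enqueue(7): size=4
6. enqueue(41): size=5
7. enqueue(15): size=6
8. dequeue(): size=5
9. enqueue(79): size=6
10. enqueue(28): size=6=cap → OVERFLOW (fail)
11. enqueue(78): size=6=cap → OVERFLOW (fail)
12. dequeue(): size=5
13. enqueue(7): size=6
14. enqueue(85): size=6=cap → OVERFLOW (fail)
15. enqueue(30): size=6=cap → OVERFLOW (fail)
16. dequeue(): size=5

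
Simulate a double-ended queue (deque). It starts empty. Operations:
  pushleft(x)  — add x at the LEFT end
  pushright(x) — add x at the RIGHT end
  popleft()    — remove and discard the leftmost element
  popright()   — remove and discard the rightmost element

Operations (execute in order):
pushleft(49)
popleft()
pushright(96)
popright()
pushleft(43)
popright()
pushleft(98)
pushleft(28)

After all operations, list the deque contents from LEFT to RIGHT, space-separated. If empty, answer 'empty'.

Answer: 28 98

Derivation:
pushleft(49): [49]
popleft(): []
pushright(96): [96]
popright(): []
pushleft(43): [43]
popright(): []
pushleft(98): [98]
pushleft(28): [28, 98]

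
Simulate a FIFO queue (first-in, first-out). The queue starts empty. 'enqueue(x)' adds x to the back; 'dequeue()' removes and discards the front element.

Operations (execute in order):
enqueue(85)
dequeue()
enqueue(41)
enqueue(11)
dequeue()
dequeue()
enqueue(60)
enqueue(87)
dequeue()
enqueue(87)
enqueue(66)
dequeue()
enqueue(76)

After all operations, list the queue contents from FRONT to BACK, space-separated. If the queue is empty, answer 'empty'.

Answer: 87 66 76

Derivation:
enqueue(85): [85]
dequeue(): []
enqueue(41): [41]
enqueue(11): [41, 11]
dequeue(): [11]
dequeue(): []
enqueue(60): [60]
enqueue(87): [60, 87]
dequeue(): [87]
enqueue(87): [87, 87]
enqueue(66): [87, 87, 66]
dequeue(): [87, 66]
enqueue(76): [87, 66, 76]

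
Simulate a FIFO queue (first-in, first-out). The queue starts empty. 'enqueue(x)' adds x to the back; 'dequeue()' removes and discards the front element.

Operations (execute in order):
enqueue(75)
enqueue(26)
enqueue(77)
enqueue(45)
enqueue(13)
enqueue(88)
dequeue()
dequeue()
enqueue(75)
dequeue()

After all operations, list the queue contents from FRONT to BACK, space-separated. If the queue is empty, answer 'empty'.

enqueue(75): [75]
enqueue(26): [75, 26]
enqueue(77): [75, 26, 77]
enqueue(45): [75, 26, 77, 45]
enqueue(13): [75, 26, 77, 45, 13]
enqueue(88): [75, 26, 77, 45, 13, 88]
dequeue(): [26, 77, 45, 13, 88]
dequeue(): [77, 45, 13, 88]
enqueue(75): [77, 45, 13, 88, 75]
dequeue(): [45, 13, 88, 75]

Answer: 45 13 88 75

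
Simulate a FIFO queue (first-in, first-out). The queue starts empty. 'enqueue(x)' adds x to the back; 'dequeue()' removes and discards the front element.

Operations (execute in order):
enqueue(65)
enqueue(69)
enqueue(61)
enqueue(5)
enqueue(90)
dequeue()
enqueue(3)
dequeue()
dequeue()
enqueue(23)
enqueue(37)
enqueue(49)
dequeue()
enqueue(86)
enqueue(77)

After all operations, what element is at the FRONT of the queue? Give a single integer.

enqueue(65): queue = [65]
enqueue(69): queue = [65, 69]
enqueue(61): queue = [65, 69, 61]
enqueue(5): queue = [65, 69, 61, 5]
enqueue(90): queue = [65, 69, 61, 5, 90]
dequeue(): queue = [69, 61, 5, 90]
enqueue(3): queue = [69, 61, 5, 90, 3]
dequeue(): queue = [61, 5, 90, 3]
dequeue(): queue = [5, 90, 3]
enqueue(23): queue = [5, 90, 3, 23]
enqueue(37): queue = [5, 90, 3, 23, 37]
enqueue(49): queue = [5, 90, 3, 23, 37, 49]
dequeue(): queue = [90, 3, 23, 37, 49]
enqueue(86): queue = [90, 3, 23, 37, 49, 86]
enqueue(77): queue = [90, 3, 23, 37, 49, 86, 77]

Answer: 90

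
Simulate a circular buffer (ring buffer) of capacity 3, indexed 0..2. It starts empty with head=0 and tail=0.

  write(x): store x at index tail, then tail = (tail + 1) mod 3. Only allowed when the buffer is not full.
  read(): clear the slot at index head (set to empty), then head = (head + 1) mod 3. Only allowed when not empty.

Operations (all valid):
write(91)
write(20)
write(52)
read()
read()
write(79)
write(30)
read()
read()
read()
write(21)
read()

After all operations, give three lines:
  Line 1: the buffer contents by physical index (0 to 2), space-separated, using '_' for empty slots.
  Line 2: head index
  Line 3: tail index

write(91): buf=[91 _ _], head=0, tail=1, size=1
write(20): buf=[91 20 _], head=0, tail=2, size=2
write(52): buf=[91 20 52], head=0, tail=0, size=3
read(): buf=[_ 20 52], head=1, tail=0, size=2
read(): buf=[_ _ 52], head=2, tail=0, size=1
write(79): buf=[79 _ 52], head=2, tail=1, size=2
write(30): buf=[79 30 52], head=2, tail=2, size=3
read(): buf=[79 30 _], head=0, tail=2, size=2
read(): buf=[_ 30 _], head=1, tail=2, size=1
read(): buf=[_ _ _], head=2, tail=2, size=0
write(21): buf=[_ _ 21], head=2, tail=0, size=1
read(): buf=[_ _ _], head=0, tail=0, size=0

Answer: _ _ _
0
0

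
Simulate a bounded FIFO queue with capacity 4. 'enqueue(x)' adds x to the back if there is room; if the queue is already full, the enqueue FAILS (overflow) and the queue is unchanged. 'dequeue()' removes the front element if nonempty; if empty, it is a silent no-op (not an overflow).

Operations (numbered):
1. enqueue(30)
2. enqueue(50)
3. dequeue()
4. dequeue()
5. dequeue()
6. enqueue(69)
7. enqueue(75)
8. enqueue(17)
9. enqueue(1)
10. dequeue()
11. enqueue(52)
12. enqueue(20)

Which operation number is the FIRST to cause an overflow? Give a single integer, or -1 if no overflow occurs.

Answer: 12

Derivation:
1. enqueue(30): size=1
2. enqueue(50): size=2
3. dequeue(): size=1
4. dequeue(): size=0
5. dequeue(): empty, no-op, size=0
6. enqueue(69): size=1
7. enqueue(75): size=2
8. enqueue(17): size=3
9. enqueue(1): size=4
10. dequeue(): size=3
11. enqueue(52): size=4
12. enqueue(20): size=4=cap → OVERFLOW (fail)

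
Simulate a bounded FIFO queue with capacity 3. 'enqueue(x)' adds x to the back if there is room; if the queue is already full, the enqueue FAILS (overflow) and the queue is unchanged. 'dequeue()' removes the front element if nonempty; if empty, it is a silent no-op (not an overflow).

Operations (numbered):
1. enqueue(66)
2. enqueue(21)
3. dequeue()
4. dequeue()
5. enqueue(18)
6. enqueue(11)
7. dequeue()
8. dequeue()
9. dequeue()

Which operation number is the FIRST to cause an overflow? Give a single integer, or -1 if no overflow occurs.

1. enqueue(66): size=1
2. enqueue(21): size=2
3. dequeue(): size=1
4. dequeue(): size=0
5. enqueue(18): size=1
6. enqueue(11): size=2
7. dequeue(): size=1
8. dequeue(): size=0
9. dequeue(): empty, no-op, size=0

Answer: -1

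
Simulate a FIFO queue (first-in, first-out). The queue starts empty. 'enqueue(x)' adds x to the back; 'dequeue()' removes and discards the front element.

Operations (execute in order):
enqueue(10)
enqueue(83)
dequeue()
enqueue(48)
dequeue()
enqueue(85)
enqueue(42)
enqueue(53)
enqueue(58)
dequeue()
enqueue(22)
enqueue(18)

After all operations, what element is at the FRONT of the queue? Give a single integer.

Answer: 85

Derivation:
enqueue(10): queue = [10]
enqueue(83): queue = [10, 83]
dequeue(): queue = [83]
enqueue(48): queue = [83, 48]
dequeue(): queue = [48]
enqueue(85): queue = [48, 85]
enqueue(42): queue = [48, 85, 42]
enqueue(53): queue = [48, 85, 42, 53]
enqueue(58): queue = [48, 85, 42, 53, 58]
dequeue(): queue = [85, 42, 53, 58]
enqueue(22): queue = [85, 42, 53, 58, 22]
enqueue(18): queue = [85, 42, 53, 58, 22, 18]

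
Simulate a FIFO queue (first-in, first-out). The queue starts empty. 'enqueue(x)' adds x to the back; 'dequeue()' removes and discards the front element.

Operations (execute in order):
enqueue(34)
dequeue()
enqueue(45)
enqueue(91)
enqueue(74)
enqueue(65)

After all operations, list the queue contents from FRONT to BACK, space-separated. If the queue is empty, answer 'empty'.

Answer: 45 91 74 65

Derivation:
enqueue(34): [34]
dequeue(): []
enqueue(45): [45]
enqueue(91): [45, 91]
enqueue(74): [45, 91, 74]
enqueue(65): [45, 91, 74, 65]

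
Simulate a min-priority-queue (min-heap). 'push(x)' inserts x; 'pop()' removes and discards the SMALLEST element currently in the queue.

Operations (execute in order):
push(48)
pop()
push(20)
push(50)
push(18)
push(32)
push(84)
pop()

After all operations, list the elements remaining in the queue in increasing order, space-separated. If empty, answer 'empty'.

push(48): heap contents = [48]
pop() → 48: heap contents = []
push(20): heap contents = [20]
push(50): heap contents = [20, 50]
push(18): heap contents = [18, 20, 50]
push(32): heap contents = [18, 20, 32, 50]
push(84): heap contents = [18, 20, 32, 50, 84]
pop() → 18: heap contents = [20, 32, 50, 84]

Answer: 20 32 50 84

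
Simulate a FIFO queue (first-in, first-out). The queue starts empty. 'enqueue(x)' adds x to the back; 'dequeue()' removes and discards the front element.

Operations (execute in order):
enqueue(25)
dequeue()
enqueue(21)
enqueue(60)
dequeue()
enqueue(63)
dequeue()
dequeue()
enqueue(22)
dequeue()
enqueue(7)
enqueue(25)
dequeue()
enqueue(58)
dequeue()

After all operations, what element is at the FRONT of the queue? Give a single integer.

Answer: 58

Derivation:
enqueue(25): queue = [25]
dequeue(): queue = []
enqueue(21): queue = [21]
enqueue(60): queue = [21, 60]
dequeue(): queue = [60]
enqueue(63): queue = [60, 63]
dequeue(): queue = [63]
dequeue(): queue = []
enqueue(22): queue = [22]
dequeue(): queue = []
enqueue(7): queue = [7]
enqueue(25): queue = [7, 25]
dequeue(): queue = [25]
enqueue(58): queue = [25, 58]
dequeue(): queue = [58]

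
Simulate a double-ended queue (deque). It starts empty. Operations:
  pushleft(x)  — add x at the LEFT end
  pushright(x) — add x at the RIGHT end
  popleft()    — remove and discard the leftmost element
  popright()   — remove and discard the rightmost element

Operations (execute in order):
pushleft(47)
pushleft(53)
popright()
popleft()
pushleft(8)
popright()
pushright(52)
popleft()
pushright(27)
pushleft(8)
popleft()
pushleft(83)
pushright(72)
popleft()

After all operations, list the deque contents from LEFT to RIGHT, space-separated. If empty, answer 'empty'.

pushleft(47): [47]
pushleft(53): [53, 47]
popright(): [53]
popleft(): []
pushleft(8): [8]
popright(): []
pushright(52): [52]
popleft(): []
pushright(27): [27]
pushleft(8): [8, 27]
popleft(): [27]
pushleft(83): [83, 27]
pushright(72): [83, 27, 72]
popleft(): [27, 72]

Answer: 27 72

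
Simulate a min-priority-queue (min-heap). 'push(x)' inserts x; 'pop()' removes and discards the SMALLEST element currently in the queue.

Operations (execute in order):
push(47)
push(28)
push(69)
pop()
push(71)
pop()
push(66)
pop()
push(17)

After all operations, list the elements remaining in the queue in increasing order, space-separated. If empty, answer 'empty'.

push(47): heap contents = [47]
push(28): heap contents = [28, 47]
push(69): heap contents = [28, 47, 69]
pop() → 28: heap contents = [47, 69]
push(71): heap contents = [47, 69, 71]
pop() → 47: heap contents = [69, 71]
push(66): heap contents = [66, 69, 71]
pop() → 66: heap contents = [69, 71]
push(17): heap contents = [17, 69, 71]

Answer: 17 69 71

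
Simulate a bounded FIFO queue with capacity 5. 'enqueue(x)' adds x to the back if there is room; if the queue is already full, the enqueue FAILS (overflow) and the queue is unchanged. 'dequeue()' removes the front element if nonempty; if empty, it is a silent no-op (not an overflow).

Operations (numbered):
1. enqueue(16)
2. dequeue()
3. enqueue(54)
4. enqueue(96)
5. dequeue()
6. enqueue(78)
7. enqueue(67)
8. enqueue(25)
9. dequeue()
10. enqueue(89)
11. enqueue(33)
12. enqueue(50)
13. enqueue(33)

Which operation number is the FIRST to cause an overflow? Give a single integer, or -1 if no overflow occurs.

1. enqueue(16): size=1
2. dequeue(): size=0
3. enqueue(54): size=1
4. enqueue(96): size=2
5. dequeue(): size=1
6. enqueue(78): size=2
7. enqueue(67): size=3
8. enqueue(25): size=4
9. dequeue(): size=3
10. enqueue(89): size=4
11. enqueue(33): size=5
12. enqueue(50): size=5=cap → OVERFLOW (fail)
13. enqueue(33): size=5=cap → OVERFLOW (fail)

Answer: 12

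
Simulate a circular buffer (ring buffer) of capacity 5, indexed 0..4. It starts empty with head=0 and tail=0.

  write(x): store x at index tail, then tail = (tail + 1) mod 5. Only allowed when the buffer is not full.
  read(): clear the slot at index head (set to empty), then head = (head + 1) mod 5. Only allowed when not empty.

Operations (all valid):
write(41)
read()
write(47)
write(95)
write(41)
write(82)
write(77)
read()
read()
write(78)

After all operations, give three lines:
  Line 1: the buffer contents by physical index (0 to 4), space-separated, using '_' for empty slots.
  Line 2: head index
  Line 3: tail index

Answer: 77 78 _ 41 82
3
2

Derivation:
write(41): buf=[41 _ _ _ _], head=0, tail=1, size=1
read(): buf=[_ _ _ _ _], head=1, tail=1, size=0
write(47): buf=[_ 47 _ _ _], head=1, tail=2, size=1
write(95): buf=[_ 47 95 _ _], head=1, tail=3, size=2
write(41): buf=[_ 47 95 41 _], head=1, tail=4, size=3
write(82): buf=[_ 47 95 41 82], head=1, tail=0, size=4
write(77): buf=[77 47 95 41 82], head=1, tail=1, size=5
read(): buf=[77 _ 95 41 82], head=2, tail=1, size=4
read(): buf=[77 _ _ 41 82], head=3, tail=1, size=3
write(78): buf=[77 78 _ 41 82], head=3, tail=2, size=4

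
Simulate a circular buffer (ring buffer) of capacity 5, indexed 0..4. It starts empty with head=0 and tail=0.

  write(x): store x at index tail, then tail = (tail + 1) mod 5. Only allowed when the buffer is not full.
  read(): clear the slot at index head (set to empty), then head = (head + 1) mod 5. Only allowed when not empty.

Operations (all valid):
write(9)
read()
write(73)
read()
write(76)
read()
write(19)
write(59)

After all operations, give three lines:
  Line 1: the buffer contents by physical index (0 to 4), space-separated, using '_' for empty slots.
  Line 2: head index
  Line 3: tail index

write(9): buf=[9 _ _ _ _], head=0, tail=1, size=1
read(): buf=[_ _ _ _ _], head=1, tail=1, size=0
write(73): buf=[_ 73 _ _ _], head=1, tail=2, size=1
read(): buf=[_ _ _ _ _], head=2, tail=2, size=0
write(76): buf=[_ _ 76 _ _], head=2, tail=3, size=1
read(): buf=[_ _ _ _ _], head=3, tail=3, size=0
write(19): buf=[_ _ _ 19 _], head=3, tail=4, size=1
write(59): buf=[_ _ _ 19 59], head=3, tail=0, size=2

Answer: _ _ _ 19 59
3
0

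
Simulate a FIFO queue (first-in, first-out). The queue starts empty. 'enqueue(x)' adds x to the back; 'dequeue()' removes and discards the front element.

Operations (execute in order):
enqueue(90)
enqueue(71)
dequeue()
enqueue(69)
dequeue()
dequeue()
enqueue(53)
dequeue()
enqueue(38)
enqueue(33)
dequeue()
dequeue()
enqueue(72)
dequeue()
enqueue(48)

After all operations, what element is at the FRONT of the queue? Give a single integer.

Answer: 48

Derivation:
enqueue(90): queue = [90]
enqueue(71): queue = [90, 71]
dequeue(): queue = [71]
enqueue(69): queue = [71, 69]
dequeue(): queue = [69]
dequeue(): queue = []
enqueue(53): queue = [53]
dequeue(): queue = []
enqueue(38): queue = [38]
enqueue(33): queue = [38, 33]
dequeue(): queue = [33]
dequeue(): queue = []
enqueue(72): queue = [72]
dequeue(): queue = []
enqueue(48): queue = [48]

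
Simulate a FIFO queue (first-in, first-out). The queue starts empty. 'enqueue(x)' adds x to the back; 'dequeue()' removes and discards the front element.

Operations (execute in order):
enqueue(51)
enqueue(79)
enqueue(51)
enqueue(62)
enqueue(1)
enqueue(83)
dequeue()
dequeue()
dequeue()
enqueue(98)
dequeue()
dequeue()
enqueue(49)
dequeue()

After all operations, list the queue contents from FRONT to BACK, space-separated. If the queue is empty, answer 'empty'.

Answer: 98 49

Derivation:
enqueue(51): [51]
enqueue(79): [51, 79]
enqueue(51): [51, 79, 51]
enqueue(62): [51, 79, 51, 62]
enqueue(1): [51, 79, 51, 62, 1]
enqueue(83): [51, 79, 51, 62, 1, 83]
dequeue(): [79, 51, 62, 1, 83]
dequeue(): [51, 62, 1, 83]
dequeue(): [62, 1, 83]
enqueue(98): [62, 1, 83, 98]
dequeue(): [1, 83, 98]
dequeue(): [83, 98]
enqueue(49): [83, 98, 49]
dequeue(): [98, 49]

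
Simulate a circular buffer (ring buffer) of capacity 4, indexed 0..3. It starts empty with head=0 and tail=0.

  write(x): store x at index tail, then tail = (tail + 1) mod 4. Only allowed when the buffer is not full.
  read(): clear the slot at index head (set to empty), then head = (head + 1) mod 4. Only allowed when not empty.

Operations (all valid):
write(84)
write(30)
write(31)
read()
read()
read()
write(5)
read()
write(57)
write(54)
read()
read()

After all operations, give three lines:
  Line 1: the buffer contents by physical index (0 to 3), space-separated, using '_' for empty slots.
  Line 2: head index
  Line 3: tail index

Answer: _ _ _ _
2
2

Derivation:
write(84): buf=[84 _ _ _], head=0, tail=1, size=1
write(30): buf=[84 30 _ _], head=0, tail=2, size=2
write(31): buf=[84 30 31 _], head=0, tail=3, size=3
read(): buf=[_ 30 31 _], head=1, tail=3, size=2
read(): buf=[_ _ 31 _], head=2, tail=3, size=1
read(): buf=[_ _ _ _], head=3, tail=3, size=0
write(5): buf=[_ _ _ 5], head=3, tail=0, size=1
read(): buf=[_ _ _ _], head=0, tail=0, size=0
write(57): buf=[57 _ _ _], head=0, tail=1, size=1
write(54): buf=[57 54 _ _], head=0, tail=2, size=2
read(): buf=[_ 54 _ _], head=1, tail=2, size=1
read(): buf=[_ _ _ _], head=2, tail=2, size=0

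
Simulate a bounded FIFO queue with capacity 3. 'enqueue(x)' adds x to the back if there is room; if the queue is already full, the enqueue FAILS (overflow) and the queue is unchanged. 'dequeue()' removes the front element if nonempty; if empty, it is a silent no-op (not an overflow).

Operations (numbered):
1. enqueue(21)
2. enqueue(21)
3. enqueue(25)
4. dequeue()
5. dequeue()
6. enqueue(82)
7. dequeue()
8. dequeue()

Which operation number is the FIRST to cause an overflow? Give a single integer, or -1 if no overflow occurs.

1. enqueue(21): size=1
2. enqueue(21): size=2
3. enqueue(25): size=3
4. dequeue(): size=2
5. dequeue(): size=1
6. enqueue(82): size=2
7. dequeue(): size=1
8. dequeue(): size=0

Answer: -1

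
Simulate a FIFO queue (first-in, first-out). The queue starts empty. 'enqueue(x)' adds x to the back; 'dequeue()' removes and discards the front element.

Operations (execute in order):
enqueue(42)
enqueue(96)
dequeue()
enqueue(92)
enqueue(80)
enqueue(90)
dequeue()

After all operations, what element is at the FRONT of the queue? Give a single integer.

enqueue(42): queue = [42]
enqueue(96): queue = [42, 96]
dequeue(): queue = [96]
enqueue(92): queue = [96, 92]
enqueue(80): queue = [96, 92, 80]
enqueue(90): queue = [96, 92, 80, 90]
dequeue(): queue = [92, 80, 90]

Answer: 92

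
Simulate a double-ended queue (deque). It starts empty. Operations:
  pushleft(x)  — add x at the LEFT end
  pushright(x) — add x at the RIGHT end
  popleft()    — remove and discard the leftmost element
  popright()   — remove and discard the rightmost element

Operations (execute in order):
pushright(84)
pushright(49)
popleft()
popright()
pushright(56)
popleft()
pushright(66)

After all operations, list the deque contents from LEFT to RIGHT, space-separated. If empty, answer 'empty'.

pushright(84): [84]
pushright(49): [84, 49]
popleft(): [49]
popright(): []
pushright(56): [56]
popleft(): []
pushright(66): [66]

Answer: 66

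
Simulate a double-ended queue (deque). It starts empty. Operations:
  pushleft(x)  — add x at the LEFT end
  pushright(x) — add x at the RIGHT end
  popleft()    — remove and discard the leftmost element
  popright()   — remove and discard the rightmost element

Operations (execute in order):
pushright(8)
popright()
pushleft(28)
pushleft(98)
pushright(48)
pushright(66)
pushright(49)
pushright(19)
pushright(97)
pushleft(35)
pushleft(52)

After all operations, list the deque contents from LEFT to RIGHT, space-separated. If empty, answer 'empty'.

Answer: 52 35 98 28 48 66 49 19 97

Derivation:
pushright(8): [8]
popright(): []
pushleft(28): [28]
pushleft(98): [98, 28]
pushright(48): [98, 28, 48]
pushright(66): [98, 28, 48, 66]
pushright(49): [98, 28, 48, 66, 49]
pushright(19): [98, 28, 48, 66, 49, 19]
pushright(97): [98, 28, 48, 66, 49, 19, 97]
pushleft(35): [35, 98, 28, 48, 66, 49, 19, 97]
pushleft(52): [52, 35, 98, 28, 48, 66, 49, 19, 97]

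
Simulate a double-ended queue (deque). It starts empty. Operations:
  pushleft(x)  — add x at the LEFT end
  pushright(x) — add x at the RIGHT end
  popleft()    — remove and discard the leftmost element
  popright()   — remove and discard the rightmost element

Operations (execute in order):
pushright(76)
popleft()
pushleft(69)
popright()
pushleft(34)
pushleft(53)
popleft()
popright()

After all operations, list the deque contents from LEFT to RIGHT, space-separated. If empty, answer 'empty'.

pushright(76): [76]
popleft(): []
pushleft(69): [69]
popright(): []
pushleft(34): [34]
pushleft(53): [53, 34]
popleft(): [34]
popright(): []

Answer: empty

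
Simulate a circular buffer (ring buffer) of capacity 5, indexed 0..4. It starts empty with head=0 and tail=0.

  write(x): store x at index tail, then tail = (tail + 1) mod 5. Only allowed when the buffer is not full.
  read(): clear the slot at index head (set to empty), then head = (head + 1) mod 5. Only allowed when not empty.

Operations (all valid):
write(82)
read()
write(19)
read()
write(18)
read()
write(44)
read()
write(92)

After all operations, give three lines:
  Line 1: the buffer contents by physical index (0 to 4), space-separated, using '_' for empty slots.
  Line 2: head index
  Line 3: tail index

write(82): buf=[82 _ _ _ _], head=0, tail=1, size=1
read(): buf=[_ _ _ _ _], head=1, tail=1, size=0
write(19): buf=[_ 19 _ _ _], head=1, tail=2, size=1
read(): buf=[_ _ _ _ _], head=2, tail=2, size=0
write(18): buf=[_ _ 18 _ _], head=2, tail=3, size=1
read(): buf=[_ _ _ _ _], head=3, tail=3, size=0
write(44): buf=[_ _ _ 44 _], head=3, tail=4, size=1
read(): buf=[_ _ _ _ _], head=4, tail=4, size=0
write(92): buf=[_ _ _ _ 92], head=4, tail=0, size=1

Answer: _ _ _ _ 92
4
0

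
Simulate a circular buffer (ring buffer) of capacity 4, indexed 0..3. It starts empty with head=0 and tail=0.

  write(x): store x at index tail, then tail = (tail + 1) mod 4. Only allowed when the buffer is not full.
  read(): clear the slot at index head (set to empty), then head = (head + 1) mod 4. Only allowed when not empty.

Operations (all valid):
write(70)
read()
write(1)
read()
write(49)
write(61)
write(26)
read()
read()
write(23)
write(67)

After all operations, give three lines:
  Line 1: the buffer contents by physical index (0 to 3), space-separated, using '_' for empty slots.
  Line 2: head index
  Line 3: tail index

write(70): buf=[70 _ _ _], head=0, tail=1, size=1
read(): buf=[_ _ _ _], head=1, tail=1, size=0
write(1): buf=[_ 1 _ _], head=1, tail=2, size=1
read(): buf=[_ _ _ _], head=2, tail=2, size=0
write(49): buf=[_ _ 49 _], head=2, tail=3, size=1
write(61): buf=[_ _ 49 61], head=2, tail=0, size=2
write(26): buf=[26 _ 49 61], head=2, tail=1, size=3
read(): buf=[26 _ _ 61], head=3, tail=1, size=2
read(): buf=[26 _ _ _], head=0, tail=1, size=1
write(23): buf=[26 23 _ _], head=0, tail=2, size=2
write(67): buf=[26 23 67 _], head=0, tail=3, size=3

Answer: 26 23 67 _
0
3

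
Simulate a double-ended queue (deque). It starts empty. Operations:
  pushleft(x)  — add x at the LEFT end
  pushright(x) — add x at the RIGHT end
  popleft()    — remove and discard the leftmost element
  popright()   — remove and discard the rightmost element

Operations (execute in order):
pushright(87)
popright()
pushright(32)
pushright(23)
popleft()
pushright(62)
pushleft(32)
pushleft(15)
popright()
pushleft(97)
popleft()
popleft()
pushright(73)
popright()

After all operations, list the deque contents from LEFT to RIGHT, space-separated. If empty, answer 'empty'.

pushright(87): [87]
popright(): []
pushright(32): [32]
pushright(23): [32, 23]
popleft(): [23]
pushright(62): [23, 62]
pushleft(32): [32, 23, 62]
pushleft(15): [15, 32, 23, 62]
popright(): [15, 32, 23]
pushleft(97): [97, 15, 32, 23]
popleft(): [15, 32, 23]
popleft(): [32, 23]
pushright(73): [32, 23, 73]
popright(): [32, 23]

Answer: 32 23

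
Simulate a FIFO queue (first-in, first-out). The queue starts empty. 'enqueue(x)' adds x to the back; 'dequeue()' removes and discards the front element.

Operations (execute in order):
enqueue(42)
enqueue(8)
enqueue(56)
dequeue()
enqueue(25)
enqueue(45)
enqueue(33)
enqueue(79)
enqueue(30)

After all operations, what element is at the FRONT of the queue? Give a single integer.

Answer: 8

Derivation:
enqueue(42): queue = [42]
enqueue(8): queue = [42, 8]
enqueue(56): queue = [42, 8, 56]
dequeue(): queue = [8, 56]
enqueue(25): queue = [8, 56, 25]
enqueue(45): queue = [8, 56, 25, 45]
enqueue(33): queue = [8, 56, 25, 45, 33]
enqueue(79): queue = [8, 56, 25, 45, 33, 79]
enqueue(30): queue = [8, 56, 25, 45, 33, 79, 30]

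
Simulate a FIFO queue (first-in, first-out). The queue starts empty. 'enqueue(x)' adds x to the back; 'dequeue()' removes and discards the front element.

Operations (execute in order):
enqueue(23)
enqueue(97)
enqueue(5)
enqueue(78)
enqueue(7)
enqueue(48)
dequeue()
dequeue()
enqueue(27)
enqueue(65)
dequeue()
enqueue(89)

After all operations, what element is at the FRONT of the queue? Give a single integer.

Answer: 78

Derivation:
enqueue(23): queue = [23]
enqueue(97): queue = [23, 97]
enqueue(5): queue = [23, 97, 5]
enqueue(78): queue = [23, 97, 5, 78]
enqueue(7): queue = [23, 97, 5, 78, 7]
enqueue(48): queue = [23, 97, 5, 78, 7, 48]
dequeue(): queue = [97, 5, 78, 7, 48]
dequeue(): queue = [5, 78, 7, 48]
enqueue(27): queue = [5, 78, 7, 48, 27]
enqueue(65): queue = [5, 78, 7, 48, 27, 65]
dequeue(): queue = [78, 7, 48, 27, 65]
enqueue(89): queue = [78, 7, 48, 27, 65, 89]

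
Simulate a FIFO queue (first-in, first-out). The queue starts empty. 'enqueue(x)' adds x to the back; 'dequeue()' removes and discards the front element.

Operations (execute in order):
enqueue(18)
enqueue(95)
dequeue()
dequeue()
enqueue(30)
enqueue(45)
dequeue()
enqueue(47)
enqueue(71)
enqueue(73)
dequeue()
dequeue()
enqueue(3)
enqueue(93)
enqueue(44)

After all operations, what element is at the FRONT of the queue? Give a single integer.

enqueue(18): queue = [18]
enqueue(95): queue = [18, 95]
dequeue(): queue = [95]
dequeue(): queue = []
enqueue(30): queue = [30]
enqueue(45): queue = [30, 45]
dequeue(): queue = [45]
enqueue(47): queue = [45, 47]
enqueue(71): queue = [45, 47, 71]
enqueue(73): queue = [45, 47, 71, 73]
dequeue(): queue = [47, 71, 73]
dequeue(): queue = [71, 73]
enqueue(3): queue = [71, 73, 3]
enqueue(93): queue = [71, 73, 3, 93]
enqueue(44): queue = [71, 73, 3, 93, 44]

Answer: 71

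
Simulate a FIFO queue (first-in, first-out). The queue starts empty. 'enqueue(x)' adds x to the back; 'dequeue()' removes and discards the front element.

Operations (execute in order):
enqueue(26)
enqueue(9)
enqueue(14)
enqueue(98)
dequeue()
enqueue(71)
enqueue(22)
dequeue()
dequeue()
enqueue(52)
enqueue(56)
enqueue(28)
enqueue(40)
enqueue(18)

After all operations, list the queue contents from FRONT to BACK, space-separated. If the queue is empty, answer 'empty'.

enqueue(26): [26]
enqueue(9): [26, 9]
enqueue(14): [26, 9, 14]
enqueue(98): [26, 9, 14, 98]
dequeue(): [9, 14, 98]
enqueue(71): [9, 14, 98, 71]
enqueue(22): [9, 14, 98, 71, 22]
dequeue(): [14, 98, 71, 22]
dequeue(): [98, 71, 22]
enqueue(52): [98, 71, 22, 52]
enqueue(56): [98, 71, 22, 52, 56]
enqueue(28): [98, 71, 22, 52, 56, 28]
enqueue(40): [98, 71, 22, 52, 56, 28, 40]
enqueue(18): [98, 71, 22, 52, 56, 28, 40, 18]

Answer: 98 71 22 52 56 28 40 18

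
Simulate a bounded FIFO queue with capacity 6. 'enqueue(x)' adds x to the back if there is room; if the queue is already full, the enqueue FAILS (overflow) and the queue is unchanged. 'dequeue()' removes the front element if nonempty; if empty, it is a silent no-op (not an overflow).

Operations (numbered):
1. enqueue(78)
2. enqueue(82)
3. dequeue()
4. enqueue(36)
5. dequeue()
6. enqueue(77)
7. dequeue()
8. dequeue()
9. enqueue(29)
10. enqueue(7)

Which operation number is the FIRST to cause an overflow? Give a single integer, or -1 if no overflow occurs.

Answer: -1

Derivation:
1. enqueue(78): size=1
2. enqueue(82): size=2
3. dequeue(): size=1
4. enqueue(36): size=2
5. dequeue(): size=1
6. enqueue(77): size=2
7. dequeue(): size=1
8. dequeue(): size=0
9. enqueue(29): size=1
10. enqueue(7): size=2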